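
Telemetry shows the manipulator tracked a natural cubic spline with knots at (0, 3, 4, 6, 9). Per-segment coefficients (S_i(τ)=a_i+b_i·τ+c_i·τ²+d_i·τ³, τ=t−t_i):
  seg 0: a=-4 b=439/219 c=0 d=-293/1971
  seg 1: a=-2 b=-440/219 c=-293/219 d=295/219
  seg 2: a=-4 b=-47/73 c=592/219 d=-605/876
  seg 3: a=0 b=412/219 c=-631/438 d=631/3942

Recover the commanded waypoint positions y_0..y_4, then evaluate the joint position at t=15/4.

y_0=-4 y_1=-2 y_2=-4 y_3=0 y_4=-3
S(15/4) = -17245/4672

y_0 = S_0(0) = a_0 = -4
y_1 = S_1(0) = a_1 = -2
y_2 = S_2(0) = a_2 = -4
y_3 = S_3(0) = a_3 = 0
y_4 = S_3(3) = -3
t_q=15/4 is in segment 1 (τ=3/4); S_1(τ)=-17245/4672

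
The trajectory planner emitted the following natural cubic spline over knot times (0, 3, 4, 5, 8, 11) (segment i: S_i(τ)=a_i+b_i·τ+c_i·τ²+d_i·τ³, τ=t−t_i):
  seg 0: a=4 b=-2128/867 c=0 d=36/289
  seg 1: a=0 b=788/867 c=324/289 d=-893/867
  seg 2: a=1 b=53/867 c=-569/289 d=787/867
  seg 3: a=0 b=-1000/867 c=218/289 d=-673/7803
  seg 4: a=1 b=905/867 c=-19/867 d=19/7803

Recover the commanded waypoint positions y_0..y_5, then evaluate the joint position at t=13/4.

y_0=4 y_1=0 y_2=1 y_3=0 y_4=1 y_5=4
S(13/4) = 5201/18496

y_0 = S_0(0) = a_0 = 4
y_1 = S_1(0) = a_1 = 0
y_2 = S_2(0) = a_2 = 1
y_3 = S_3(0) = a_3 = 0
y_4 = S_4(0) = a_4 = 1
y_5 = S_4(3) = 4
t_q=13/4 is in segment 1 (τ=1/4); S_1(τ)=5201/18496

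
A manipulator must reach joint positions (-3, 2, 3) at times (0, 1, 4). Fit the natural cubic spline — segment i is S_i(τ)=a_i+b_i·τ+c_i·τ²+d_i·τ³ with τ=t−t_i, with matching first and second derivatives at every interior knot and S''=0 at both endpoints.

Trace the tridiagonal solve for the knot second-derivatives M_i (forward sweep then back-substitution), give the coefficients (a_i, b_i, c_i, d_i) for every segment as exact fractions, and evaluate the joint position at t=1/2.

  seg 0: a=-3 b=67/12 c=0 d=-7/12
  seg 1: a=2 b=23/6 c=-7/4 d=7/36
S(1/2) = -9/32

Δ: Δ0=5, Δ1=1/3
row 1: diag=8, rhs=-28; c'=3/8, d'=-7/2
back: M1=-7/2
M: M0=0, M1=-7/2, M2=0
seg 0: a=-3, c=M0/2=0, d=(M1−M0)/(6·1)=-7/12, b=Δ0−h0·(2M0+M1)/6=67/12
seg 1: a=2, c=M1/2=-7/4, d=(M2−M1)/(6·3)=7/36, b=Δ1−h1·(2M1+M2)/6=23/6
t_q=1/2 → seg 0, τ=1/2; S=-3+67/12·τ+0·τ²+-7/12·τ³=-9/32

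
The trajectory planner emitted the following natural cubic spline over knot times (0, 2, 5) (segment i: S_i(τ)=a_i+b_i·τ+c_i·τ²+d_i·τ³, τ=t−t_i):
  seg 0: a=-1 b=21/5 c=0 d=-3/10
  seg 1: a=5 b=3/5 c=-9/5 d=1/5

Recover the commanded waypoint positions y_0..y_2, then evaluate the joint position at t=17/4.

y_0=-1 y_1=5 y_2=-4
S(17/4) = -31/64

y_0 = S_0(0) = a_0 = -1
y_1 = S_1(0) = a_1 = 5
y_2 = S_1(3) = -4
t_q=17/4 is in segment 1 (τ=9/4); S_1(τ)=-31/64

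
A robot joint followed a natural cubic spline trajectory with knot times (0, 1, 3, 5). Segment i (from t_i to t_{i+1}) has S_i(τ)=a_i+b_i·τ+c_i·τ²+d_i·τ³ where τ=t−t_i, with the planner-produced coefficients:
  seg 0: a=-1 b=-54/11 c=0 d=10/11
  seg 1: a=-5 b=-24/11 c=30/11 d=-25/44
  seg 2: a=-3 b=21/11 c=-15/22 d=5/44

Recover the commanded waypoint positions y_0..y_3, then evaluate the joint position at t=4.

y_0 = S_0(0) = a_0 = -1
y_1 = S_1(0) = a_1 = -5
y_2 = S_2(0) = a_2 = -3
y_3 = S_2(2) = -1
t_q=4 is in segment 2 (τ=1); S_2(τ)=-73/44

y_0=-1 y_1=-5 y_2=-3 y_3=-1
S(4) = -73/44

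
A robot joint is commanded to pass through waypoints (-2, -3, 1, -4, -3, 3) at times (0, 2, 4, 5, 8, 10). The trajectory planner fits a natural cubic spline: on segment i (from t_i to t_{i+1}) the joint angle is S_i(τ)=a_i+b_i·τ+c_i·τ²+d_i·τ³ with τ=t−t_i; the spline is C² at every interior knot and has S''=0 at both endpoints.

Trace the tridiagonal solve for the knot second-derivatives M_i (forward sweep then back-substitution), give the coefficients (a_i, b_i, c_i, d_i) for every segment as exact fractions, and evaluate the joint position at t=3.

Δ: Δ0=-1/2, Δ1=2, Δ2=-5, Δ3=1/3, Δ4=3
row 1: diag=8, rhs=15; c'=1/4, d'=15/8
row 2: denom=6−2·1/4=11/2; d'=(-42−2·15/8)/(11/2)=-183/22
row 3: denom=8−1·2/11=86/11; d'=(32−1·-183/22)/(86/11)=887/172
row 4: denom=10−3·33/86=761/86; d'=(16−3·887/172)/(761/86)=91/1522
back: M4=91/1522
back: M3=887/172−33/86·91/1522=3907/761
back: M2=-183/22−2/11·3907/761=-14081/1522
back: M1=15/8−1/4·-14081/1522=3187/761
M: M0=0, M1=3187/761, M2=-14081/1522, M3=3907/761, M4=91/1522, M5=0
seg 0: a=-2, c=M0/2=0, d=(M1−M0)/(6·2)=3187/9132, b=Δ0−h0·(2M0+M1)/6=-8657/4566
seg 1: a=-3, c=M1/2=3187/1522, d=(M2−M1)/(6·2)=-20455/18264, b=Δ1−h1·(2M1+M2)/6=10465/4566
seg 2: a=1, c=M2/2=-14081/3044, d=(M3−M2)/(6·1)=21895/9132, b=Δ2−h2·(2M2+M3)/6=-6328/2283
seg 3: a=-4, c=M3/2=3907/1522, d=(M4−M3)/(6·3)=-7723/27396, b=Δ3−h3·(2M3+M4)/6=-44113/9132
seg 4: a=-3, c=M4/2=91/3044, d=(M5−M4)/(6·2)=-91/18264, b=Δ4−h4·(2M4+M5)/6=6758/2283
t_q=3 → seg 1, τ=1; S=-3+10465/4566·τ+3187/1522·τ²+-20455/18264·τ³=1619/6088

  seg 0: a=-2 b=-8657/4566 c=0 d=3187/9132
  seg 1: a=-3 b=10465/4566 c=3187/1522 d=-20455/18264
  seg 2: a=1 b=-6328/2283 c=-14081/3044 d=21895/9132
  seg 3: a=-4 b=-44113/9132 c=3907/1522 d=-7723/27396
  seg 4: a=-3 b=6758/2283 c=91/3044 d=-91/18264
S(3) = 1619/6088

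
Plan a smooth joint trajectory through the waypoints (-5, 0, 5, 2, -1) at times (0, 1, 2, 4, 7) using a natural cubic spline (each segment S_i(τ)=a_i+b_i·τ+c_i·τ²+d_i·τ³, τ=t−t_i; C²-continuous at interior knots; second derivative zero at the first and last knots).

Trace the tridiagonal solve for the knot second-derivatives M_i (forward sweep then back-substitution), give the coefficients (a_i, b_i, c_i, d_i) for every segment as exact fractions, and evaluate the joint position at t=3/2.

Δ: Δ0=5, Δ1=5, Δ2=-3/2, Δ3=-1
row 1: diag=4, rhs=0; c'=1/4, d'=0
row 2: denom=6−1·1/4=23/4; d'=(-39−1·0)/(23/4)=-156/23
row 3: denom=10−2·8/23=214/23; d'=(3−2·-156/23)/(214/23)=381/214
back: M3=381/214
back: M2=-156/23−8/23·381/214=-792/107
back: M1=0−1/4·-792/107=198/107
M: M0=0, M1=198/107, M2=-792/107, M3=381/214, M4=0
seg 0: a=-5, c=M0/2=0, d=(M1−M0)/(6·1)=33/107, b=Δ0−h0·(2M0+M1)/6=502/107
seg 1: a=0, c=M1/2=99/107, d=(M2−M1)/(6·1)=-165/107, b=Δ1−h1·(2M1+M2)/6=601/107
seg 2: a=5, c=M2/2=-396/107, d=(M3−M2)/(6·2)=655/856, b=Δ2−h2·(2M2+M3)/6=304/107
seg 3: a=2, c=M3/2=381/428, d=(M4−M3)/(6·3)=-127/1284, b=Δ3−h3·(2M3+M4)/6=-595/214
t_q=3/2 → seg 1, τ=1/2; S=0+601/107·τ+99/107·τ²+-165/107·τ³=2437/856

  seg 0: a=-5 b=502/107 c=0 d=33/107
  seg 1: a=0 b=601/107 c=99/107 d=-165/107
  seg 2: a=5 b=304/107 c=-396/107 d=655/856
  seg 3: a=2 b=-595/214 c=381/428 d=-127/1284
S(3/2) = 2437/856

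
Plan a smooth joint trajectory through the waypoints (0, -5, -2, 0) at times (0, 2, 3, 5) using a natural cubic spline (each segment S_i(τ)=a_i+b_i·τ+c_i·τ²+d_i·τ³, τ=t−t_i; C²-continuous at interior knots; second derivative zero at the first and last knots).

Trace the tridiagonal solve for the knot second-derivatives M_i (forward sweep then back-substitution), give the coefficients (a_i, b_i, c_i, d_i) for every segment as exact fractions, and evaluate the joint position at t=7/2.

Δ: Δ0=-5/2, Δ1=3, Δ2=1
row 1: diag=6, rhs=33; c'=1/6, d'=11/2
row 2: denom=6−1·1/6=35/6; d'=(-12−1·11/2)/(35/6)=-3
back: M2=-3
back: M1=11/2−1/6·-3=6
M: M0=0, M1=6, M2=-3, M3=0
seg 0: a=0, c=M0/2=0, d=(M1−M0)/(6·2)=1/2, b=Δ0−h0·(2M0+M1)/6=-9/2
seg 1: a=-5, c=M1/2=3, d=(M2−M1)/(6·1)=-3/2, b=Δ1−h1·(2M1+M2)/6=3/2
seg 2: a=-2, c=M2/2=-3/2, d=(M3−M2)/(6·2)=1/4, b=Δ2−h2·(2M2+M3)/6=3
t_q=7/2 → seg 2, τ=1/2; S=-2+3·τ+-3/2·τ²+1/4·τ³=-27/32

  seg 0: a=0 b=-9/2 c=0 d=1/2
  seg 1: a=-5 b=3/2 c=3 d=-3/2
  seg 2: a=-2 b=3 c=-3/2 d=1/4
S(7/2) = -27/32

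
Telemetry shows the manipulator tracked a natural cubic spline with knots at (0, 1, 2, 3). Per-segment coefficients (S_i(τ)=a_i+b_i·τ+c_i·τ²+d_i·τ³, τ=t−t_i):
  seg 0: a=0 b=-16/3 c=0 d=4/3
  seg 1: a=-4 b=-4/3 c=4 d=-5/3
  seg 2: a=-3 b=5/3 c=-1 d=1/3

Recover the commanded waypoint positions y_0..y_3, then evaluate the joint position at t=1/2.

y_0=0 y_1=-4 y_2=-3 y_3=-2
S(1/2) = -5/2

y_0 = S_0(0) = a_0 = 0
y_1 = S_1(0) = a_1 = -4
y_2 = S_2(0) = a_2 = -3
y_3 = S_2(1) = -2
t_q=1/2 is in segment 0 (τ=1/2); S_0(τ)=-5/2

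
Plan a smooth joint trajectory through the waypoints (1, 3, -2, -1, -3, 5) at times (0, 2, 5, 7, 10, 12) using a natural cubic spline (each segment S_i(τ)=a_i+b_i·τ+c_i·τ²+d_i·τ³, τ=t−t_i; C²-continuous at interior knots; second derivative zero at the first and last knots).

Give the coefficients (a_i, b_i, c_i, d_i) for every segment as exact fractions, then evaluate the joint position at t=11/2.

Δ: Δ0=1, Δ1=-5/3, Δ2=1/2, Δ3=-2/3, Δ4=4
row 1: diag=10, rhs=-16; c'=3/10, d'=-8/5
row 2: denom=10−3·3/10=91/10; d'=(13−3·-8/5)/(91/10)=178/91
row 3: denom=10−2·20/91=870/91; d'=(-7−2·178/91)/(870/91)=-331/290
row 4: denom=10−3·91/290=2627/290; d'=(28−3·-331/290)/(2627/290)=9113/2627
back: M4=9113/2627
back: M3=-331/290−91/290·9113/2627=-5858/2627
back: M2=178/91−20/91·-5858/2627=6426/2627
back: M1=-8/5−3/10·6426/2627=-6131/2627
M: M0=0, M1=-6131/2627, M2=6426/2627, M3=-5858/2627, M4=9113/2627, M5=0
seg 0: a=1, c=M0/2=0, d=(M1−M0)/(6·2)=-6131/31524, b=Δ0−h0·(2M0+M1)/6=14012/7881
seg 1: a=3, c=M1/2=-6131/5254, d=(M2−M1)/(6·3)=12557/47286, b=Δ1−h1·(2M1+M2)/6=-4381/7881
seg 2: a=-2, c=M2/2=3213/2627, d=(M3−M2)/(6·2)=-83/213, b=Δ2−h2·(2M2+M3)/6=-6107/15762
seg 3: a=-1, c=M3/2=-2929/2627, d=(M4−M3)/(6·3)=14971/47286, b=Δ3−h3·(2M3+M4)/6=-2699/15762
seg 4: a=-3, c=M4/2=9113/5254, d=(M5−M4)/(6·2)=-9113/31524, b=Δ4−h4·(2M4+M5)/6=13298/7881
t_q=11/2 → seg 2, τ=1/2; S=-2+-6107/15762·τ+3213/2627·τ²+-83/213·τ³=-40701/21016

  seg 0: a=1 b=14012/7881 c=0 d=-6131/31524
  seg 1: a=3 b=-4381/7881 c=-6131/5254 d=12557/47286
  seg 2: a=-2 b=-6107/15762 c=3213/2627 d=-83/213
  seg 3: a=-1 b=-2699/15762 c=-2929/2627 d=14971/47286
  seg 4: a=-3 b=13298/7881 c=9113/5254 d=-9113/31524
S(11/2) = -40701/21016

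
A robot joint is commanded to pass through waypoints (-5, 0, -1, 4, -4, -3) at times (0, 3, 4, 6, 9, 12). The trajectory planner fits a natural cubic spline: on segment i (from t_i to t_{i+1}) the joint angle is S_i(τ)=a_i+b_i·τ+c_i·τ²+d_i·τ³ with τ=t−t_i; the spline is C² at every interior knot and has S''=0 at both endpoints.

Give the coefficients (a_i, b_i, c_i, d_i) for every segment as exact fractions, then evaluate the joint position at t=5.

  seg 0: a=-5 b=9727/3222 c=0 d=-4357/28998
  seg 1: a=0 b=-1672/1611 c=-4357/3222 d=1493/1074
  seg 2: a=-1 b=1379/3222 c=4540/1611 d=-319/358
  seg 3: a=4 b=3247/3222 c=-4073/1611 d=12599/28998
  seg 4: a=-4 b=-3916/1611 c=4453/3222 d=-4453/28998
S(5) = 2183/1611

Δ: Δ0=5/3, Δ1=-1, Δ2=5/2, Δ3=-8/3, Δ4=1/3
row 1: diag=8, rhs=-16; c'=1/8, d'=-2
row 2: denom=6−1·1/8=47/8; d'=(21−1·-2)/(47/8)=184/47
row 3: denom=10−2·16/47=438/47; d'=(-31−2·184/47)/(438/47)=-25/6
row 4: denom=12−3·47/146=1611/146; d'=(18−3·-25/6)/(1611/146)=4453/1611
back: M4=4453/1611
back: M3=-25/6−47/146·4453/1611=-8146/1611
back: M2=184/47−16/47·-8146/1611=9080/1611
back: M1=-2−1/8·9080/1611=-4357/1611
M: M0=0, M1=-4357/1611, M2=9080/1611, M3=-8146/1611, M4=4453/1611, M5=0
seg 0: a=-5, c=M0/2=0, d=(M1−M0)/(6·3)=-4357/28998, b=Δ0−h0·(2M0+M1)/6=9727/3222
seg 1: a=0, c=M1/2=-4357/3222, d=(M2−M1)/(6·1)=1493/1074, b=Δ1−h1·(2M1+M2)/6=-1672/1611
seg 2: a=-1, c=M2/2=4540/1611, d=(M3−M2)/(6·2)=-319/358, b=Δ2−h2·(2M2+M3)/6=1379/3222
seg 3: a=4, c=M3/2=-4073/1611, d=(M4−M3)/(6·3)=12599/28998, b=Δ3−h3·(2M3+M4)/6=3247/3222
seg 4: a=-4, c=M4/2=4453/3222, d=(M5−M4)/(6·3)=-4453/28998, b=Δ4−h4·(2M4+M5)/6=-3916/1611
t_q=5 → seg 2, τ=1; S=-1+1379/3222·τ+4540/1611·τ²+-319/358·τ³=2183/1611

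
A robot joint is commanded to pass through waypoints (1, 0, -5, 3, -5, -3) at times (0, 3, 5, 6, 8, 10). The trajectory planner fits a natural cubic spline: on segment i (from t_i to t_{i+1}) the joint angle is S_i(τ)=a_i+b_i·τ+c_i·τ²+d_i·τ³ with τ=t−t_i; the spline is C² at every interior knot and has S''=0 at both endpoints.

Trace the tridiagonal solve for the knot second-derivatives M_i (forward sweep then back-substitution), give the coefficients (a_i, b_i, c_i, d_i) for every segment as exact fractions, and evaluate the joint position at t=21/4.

Δ: Δ0=-1/3, Δ1=-5/2, Δ2=8, Δ3=-4, Δ4=1
row 1: diag=10, rhs=-13; c'=1/5, d'=-13/10
row 2: denom=6−2·1/5=28/5; d'=(63−2·-13/10)/(28/5)=82/7
row 3: denom=6−1·5/28=163/28; d'=(-72−1·82/7)/(163/28)=-2344/163
row 4: denom=8−2·56/163=1192/163; d'=(30−2·-2344/163)/(1192/163)=4789/596
back: M4=4789/596
back: M3=-2344/163−56/163·4789/596=-2554/149
back: M2=82/7−5/28·-2554/149=4403/298
back: M1=-13/10−1/5·4403/298=-634/149
M: M0=0, M1=-634/149, M2=4403/298, M3=-2554/149, M4=4789/596, M5=0
seg 0: a=1, c=M0/2=0, d=(M1−M0)/(6·3)=-317/1341, b=Δ0−h0·(2M0+M1)/6=802/447
seg 1: a=0, c=M1/2=-317/149, d=(M2−M1)/(6·2)=5671/3576, b=Δ1−h1·(2M1+M2)/6=-2051/447
seg 2: a=-5, c=M2/2=4403/596, d=(M3−M2)/(6·1)=-9511/1788, b=Δ2−h2·(2M2+M3)/6=5303/894
seg 3: a=3, c=M3/2=-1277/149, d=(M4−M3)/(6·2)=15005/7152, b=Δ3−h3·(2M3+M4)/6=8491/1788
seg 4: a=-5, c=M4/2=4789/1192, d=(M5−M4)/(6·2)=-4789/7152, b=Δ4−h4·(2M4+M5)/6=-3895/894
t_q=21/4 → seg 2, τ=1/4; S=-5+5303/894·τ+4403/596·τ²+-9511/1788·τ³=-119713/38144

  seg 0: a=1 b=802/447 c=0 d=-317/1341
  seg 1: a=0 b=-2051/447 c=-317/149 d=5671/3576
  seg 2: a=-5 b=5303/894 c=4403/596 d=-9511/1788
  seg 3: a=3 b=8491/1788 c=-1277/149 d=15005/7152
  seg 4: a=-5 b=-3895/894 c=4789/1192 d=-4789/7152
S(21/4) = -119713/38144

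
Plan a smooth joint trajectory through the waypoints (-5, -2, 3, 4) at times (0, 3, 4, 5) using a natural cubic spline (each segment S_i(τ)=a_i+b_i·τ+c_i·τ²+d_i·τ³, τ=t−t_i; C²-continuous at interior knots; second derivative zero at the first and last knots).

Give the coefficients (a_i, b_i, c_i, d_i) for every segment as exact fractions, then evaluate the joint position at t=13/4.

Δ: Δ0=1, Δ1=5, Δ2=1
row 1: diag=8, rhs=24; c'=1/8, d'=3
row 2: denom=4−1·1/8=31/8; d'=(-24−1·3)/(31/8)=-216/31
back: M2=-216/31
back: M1=3−1/8·-216/31=120/31
M: M0=0, M1=120/31, M2=-216/31, M3=0
seg 0: a=-5, c=M0/2=0, d=(M1−M0)/(6·3)=20/93, b=Δ0−h0·(2M0+M1)/6=-29/31
seg 1: a=-2, c=M1/2=60/31, d=(M2−M1)/(6·1)=-56/31, b=Δ1−h1·(2M1+M2)/6=151/31
seg 2: a=3, c=M2/2=-108/31, d=(M3−M2)/(6·1)=36/31, b=Δ2−h2·(2M2+M3)/6=103/31
t_q=13/4 → seg 1, τ=1/4; S=-2+151/31·τ+60/31·τ²+-56/31·τ³=-171/248

  seg 0: a=-5 b=-29/31 c=0 d=20/93
  seg 1: a=-2 b=151/31 c=60/31 d=-56/31
  seg 2: a=3 b=103/31 c=-108/31 d=36/31
S(13/4) = -171/248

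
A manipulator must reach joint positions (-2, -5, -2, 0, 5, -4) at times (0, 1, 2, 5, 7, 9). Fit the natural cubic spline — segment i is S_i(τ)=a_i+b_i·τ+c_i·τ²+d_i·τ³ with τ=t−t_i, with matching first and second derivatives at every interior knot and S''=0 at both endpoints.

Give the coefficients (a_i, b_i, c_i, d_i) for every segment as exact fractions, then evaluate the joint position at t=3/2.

  seg 0: a=-2 b=-14525/3102 c=0 d=5219/3102
  seg 1: a=-5 b=566/1551 c=5219/1034 d=-7483/3102
  seg 2: a=-2 b=9997/3102 c=-1132/517 d=461/1034
  seg 3: a=0 b=3293/1551 c=1885/1034 d=-10141/12408
  seg 4: a=5 b=-1217/3102 c=-6371/2068 d=6371/12408
S(3/2) = -31907/8272

Δ: Δ0=-3, Δ1=3, Δ2=2/3, Δ3=5/2, Δ4=-9/2
row 1: diag=4, rhs=36; c'=1/4, d'=9
row 2: denom=8−1·1/4=31/4; d'=(-14−1·9)/(31/4)=-92/31
row 3: denom=10−3·12/31=274/31; d'=(11−3·-92/31)/(274/31)=617/274
row 4: denom=8−2·31/137=1034/137; d'=(-42−2·617/274)/(1034/137)=-6371/1034
back: M4=-6371/1034
back: M3=617/274−31/137·-6371/1034=1885/517
back: M2=-92/31−12/31·1885/517=-2264/517
back: M1=9−1/4·-2264/517=5219/517
M: M0=0, M1=5219/517, M2=-2264/517, M3=1885/517, M4=-6371/1034, M5=0
seg 0: a=-2, c=M0/2=0, d=(M1−M0)/(6·1)=5219/3102, b=Δ0−h0·(2M0+M1)/6=-14525/3102
seg 1: a=-5, c=M1/2=5219/1034, d=(M2−M1)/(6·1)=-7483/3102, b=Δ1−h1·(2M1+M2)/6=566/1551
seg 2: a=-2, c=M2/2=-1132/517, d=(M3−M2)/(6·3)=461/1034, b=Δ2−h2·(2M2+M3)/6=9997/3102
seg 3: a=0, c=M3/2=1885/1034, d=(M4−M3)/(6·2)=-10141/12408, b=Δ3−h3·(2M3+M4)/6=3293/1551
seg 4: a=5, c=M4/2=-6371/2068, d=(M5−M4)/(6·2)=6371/12408, b=Δ4−h4·(2M4+M5)/6=-1217/3102
t_q=3/2 → seg 1, τ=1/2; S=-5+566/1551·τ+5219/1034·τ²+-7483/3102·τ³=-31907/8272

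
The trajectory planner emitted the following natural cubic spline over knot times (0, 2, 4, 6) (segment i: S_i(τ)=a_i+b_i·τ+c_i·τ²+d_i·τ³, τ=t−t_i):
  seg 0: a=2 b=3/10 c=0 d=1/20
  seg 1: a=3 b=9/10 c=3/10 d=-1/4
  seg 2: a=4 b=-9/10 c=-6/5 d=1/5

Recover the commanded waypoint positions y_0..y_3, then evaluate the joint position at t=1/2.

y_0 = S_0(0) = a_0 = 2
y_1 = S_1(0) = a_1 = 3
y_2 = S_2(0) = a_2 = 4
y_3 = S_2(2) = -1
t_q=1/2 is in segment 0 (τ=1/2); S_0(τ)=69/32

y_0=2 y_1=3 y_2=4 y_3=-1
S(1/2) = 69/32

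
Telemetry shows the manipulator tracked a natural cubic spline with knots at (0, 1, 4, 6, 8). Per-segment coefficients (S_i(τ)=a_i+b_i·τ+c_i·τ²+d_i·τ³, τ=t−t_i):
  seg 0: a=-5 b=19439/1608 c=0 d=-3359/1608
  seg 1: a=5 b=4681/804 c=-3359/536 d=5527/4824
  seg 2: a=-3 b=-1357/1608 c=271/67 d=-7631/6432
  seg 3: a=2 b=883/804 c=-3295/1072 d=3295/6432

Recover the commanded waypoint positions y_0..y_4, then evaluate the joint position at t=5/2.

y_0=-5 y_1=5 y_2=-3 y_3=2 y_4=-4
S(5/2) = 15007/4288

y_0 = S_0(0) = a_0 = -5
y_1 = S_1(0) = a_1 = 5
y_2 = S_2(0) = a_2 = -3
y_3 = S_3(0) = a_3 = 2
y_4 = S_3(2) = -4
t_q=5/2 is in segment 1 (τ=3/2); S_1(τ)=15007/4288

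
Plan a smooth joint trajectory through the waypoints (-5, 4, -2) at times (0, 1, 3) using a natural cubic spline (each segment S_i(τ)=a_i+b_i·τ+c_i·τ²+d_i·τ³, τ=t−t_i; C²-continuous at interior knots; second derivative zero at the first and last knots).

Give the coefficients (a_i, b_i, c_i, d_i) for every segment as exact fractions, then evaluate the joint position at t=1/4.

  seg 0: a=-5 b=11 c=0 d=-2
  seg 1: a=4 b=5 c=-6 d=1
S(1/4) = -73/32

Δ: Δ0=9, Δ1=-3
row 1: diag=6, rhs=-72; c'=1/3, d'=-12
back: M1=-12
M: M0=0, M1=-12, M2=0
seg 0: a=-5, c=M0/2=0, d=(M1−M0)/(6·1)=-2, b=Δ0−h0·(2M0+M1)/6=11
seg 1: a=4, c=M1/2=-6, d=(M2−M1)/(6·2)=1, b=Δ1−h1·(2M1+M2)/6=5
t_q=1/4 → seg 0, τ=1/4; S=-5+11·τ+0·τ²+-2·τ³=-73/32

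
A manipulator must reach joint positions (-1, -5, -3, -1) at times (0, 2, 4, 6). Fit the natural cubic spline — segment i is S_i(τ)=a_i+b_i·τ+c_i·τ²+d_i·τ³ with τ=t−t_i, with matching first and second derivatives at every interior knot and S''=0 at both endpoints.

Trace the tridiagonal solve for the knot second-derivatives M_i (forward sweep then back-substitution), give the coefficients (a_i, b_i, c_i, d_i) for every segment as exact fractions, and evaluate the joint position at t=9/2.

  seg 0: a=-1 b=-14/5 c=0 d=1/5
  seg 1: a=-5 b=-2/5 c=6/5 d=-1/4
  seg 2: a=-3 b=7/5 c=-3/10 d=1/20
S(9/2) = -379/160

Δ: Δ0=-2, Δ1=1, Δ2=1
row 1: diag=8, rhs=18; c'=1/4, d'=9/4
row 2: denom=8−2·1/4=15/2; d'=(0−2·9/4)/(15/2)=-3/5
back: M2=-3/5
back: M1=9/4−1/4·-3/5=12/5
M: M0=0, M1=12/5, M2=-3/5, M3=0
seg 0: a=-1, c=M0/2=0, d=(M1−M0)/(6·2)=1/5, b=Δ0−h0·(2M0+M1)/6=-14/5
seg 1: a=-5, c=M1/2=6/5, d=(M2−M1)/(6·2)=-1/4, b=Δ1−h1·(2M1+M2)/6=-2/5
seg 2: a=-3, c=M2/2=-3/10, d=(M3−M2)/(6·2)=1/20, b=Δ2−h2·(2M2+M3)/6=7/5
t_q=9/2 → seg 2, τ=1/2; S=-3+7/5·τ+-3/10·τ²+1/20·τ³=-379/160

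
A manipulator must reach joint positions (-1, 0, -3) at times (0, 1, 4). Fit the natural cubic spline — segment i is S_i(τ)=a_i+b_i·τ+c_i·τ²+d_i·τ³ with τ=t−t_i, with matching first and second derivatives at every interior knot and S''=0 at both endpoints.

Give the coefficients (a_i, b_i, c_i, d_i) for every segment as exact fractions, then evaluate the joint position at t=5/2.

  seg 0: a=-1 b=5/4 c=0 d=-1/4
  seg 1: a=0 b=1/2 c=-3/4 d=1/12
S(5/2) = -21/32

Δ: Δ0=1, Δ1=-1
row 1: diag=8, rhs=-12; c'=3/8, d'=-3/2
back: M1=-3/2
M: M0=0, M1=-3/2, M2=0
seg 0: a=-1, c=M0/2=0, d=(M1−M0)/(6·1)=-1/4, b=Δ0−h0·(2M0+M1)/6=5/4
seg 1: a=0, c=M1/2=-3/4, d=(M2−M1)/(6·3)=1/12, b=Δ1−h1·(2M1+M2)/6=1/2
t_q=5/2 → seg 1, τ=3/2; S=0+1/2·τ+-3/4·τ²+1/12·τ³=-21/32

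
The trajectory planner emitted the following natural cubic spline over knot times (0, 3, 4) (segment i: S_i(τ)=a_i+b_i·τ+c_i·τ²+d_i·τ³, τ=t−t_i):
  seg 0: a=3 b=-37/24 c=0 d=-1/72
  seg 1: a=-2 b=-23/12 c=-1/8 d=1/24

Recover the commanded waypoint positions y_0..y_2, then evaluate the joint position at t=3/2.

y_0 = S_0(0) = a_0 = 3
y_1 = S_1(0) = a_1 = -2
y_2 = S_1(1) = -4
t_q=3/2 is in segment 0 (τ=3/2); S_0(τ)=41/64

y_0=3 y_1=-2 y_2=-4
S(3/2) = 41/64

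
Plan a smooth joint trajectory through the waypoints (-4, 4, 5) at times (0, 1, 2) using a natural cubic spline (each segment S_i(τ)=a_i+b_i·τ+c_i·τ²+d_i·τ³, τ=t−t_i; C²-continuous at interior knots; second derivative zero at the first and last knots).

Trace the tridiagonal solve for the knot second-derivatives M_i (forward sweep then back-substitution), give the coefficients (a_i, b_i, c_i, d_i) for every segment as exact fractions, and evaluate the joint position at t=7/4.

  seg 0: a=-4 b=39/4 c=0 d=-7/4
  seg 1: a=4 b=9/2 c=-21/4 d=7/4
S(7/4) = 1321/256

Δ: Δ0=8, Δ1=1
row 1: diag=4, rhs=-42; c'=1/4, d'=-21/2
back: M1=-21/2
M: M0=0, M1=-21/2, M2=0
seg 0: a=-4, c=M0/2=0, d=(M1−M0)/(6·1)=-7/4, b=Δ0−h0·(2M0+M1)/6=39/4
seg 1: a=4, c=M1/2=-21/4, d=(M2−M1)/(6·1)=7/4, b=Δ1−h1·(2M1+M2)/6=9/2
t_q=7/4 → seg 1, τ=3/4; S=4+9/2·τ+-21/4·τ²+7/4·τ³=1321/256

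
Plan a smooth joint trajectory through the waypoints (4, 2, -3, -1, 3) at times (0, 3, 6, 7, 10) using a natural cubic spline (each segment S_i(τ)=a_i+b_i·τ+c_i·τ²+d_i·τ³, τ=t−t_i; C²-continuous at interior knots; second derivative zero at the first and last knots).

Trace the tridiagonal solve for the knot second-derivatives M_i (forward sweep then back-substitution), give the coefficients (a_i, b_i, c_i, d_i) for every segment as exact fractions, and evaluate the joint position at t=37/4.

Δ: Δ0=-2/3, Δ1=-5/3, Δ2=2, Δ3=4/3
row 1: diag=12, rhs=-6; c'=1/4, d'=-1/2
row 2: denom=8−3·1/4=29/4; d'=(22−3·-1/2)/(29/4)=94/29
row 3: denom=8−1·4/29=228/29; d'=(-4−1·94/29)/(228/29)=-35/38
back: M3=-35/38
back: M2=94/29−4/29·-35/38=64/19
back: M1=-1/2−1/4·64/19=-51/38
M: M0=0, M1=-51/38, M2=64/19, M3=-35/38, M4=0
seg 0: a=4, c=M0/2=0, d=(M1−M0)/(6·3)=-17/228, b=Δ0−h0·(2M0+M1)/6=1/228
seg 1: a=2, c=M1/2=-51/76, d=(M2−M1)/(6·3)=179/684, b=Δ1−h1·(2M1+M2)/6=-229/114
seg 2: a=-3, c=M2/2=32/19, d=(M3−M2)/(6·1)=-163/228, b=Δ2−h2·(2M2+M3)/6=235/228
seg 3: a=-1, c=M3/2=-35/76, d=(M4−M3)/(6·3)=35/684, b=Δ3−h3·(2M3+M4)/6=257/114
t_q=37/4 → seg 3, τ=9/4; S=-1+257/114·τ+-35/76·τ²+35/684·τ³=11303/4864

  seg 0: a=4 b=1/228 c=0 d=-17/228
  seg 1: a=2 b=-229/114 c=-51/76 d=179/684
  seg 2: a=-3 b=235/228 c=32/19 d=-163/228
  seg 3: a=-1 b=257/114 c=-35/76 d=35/684
S(37/4) = 11303/4864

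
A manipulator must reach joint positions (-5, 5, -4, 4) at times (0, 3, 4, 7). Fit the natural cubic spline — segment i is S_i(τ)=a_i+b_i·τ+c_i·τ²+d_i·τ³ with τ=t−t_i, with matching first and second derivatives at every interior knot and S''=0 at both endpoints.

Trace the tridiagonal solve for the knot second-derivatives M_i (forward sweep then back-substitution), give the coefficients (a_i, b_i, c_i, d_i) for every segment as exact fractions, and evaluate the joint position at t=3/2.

Δ: Δ0=10/3, Δ1=-9, Δ2=8/3
row 1: diag=8, rhs=-74; c'=1/8, d'=-37/4
row 2: denom=8−1·1/8=63/8; d'=(70−1·-37/4)/(63/8)=634/63
back: M2=634/63
back: M1=-37/4−1/8·634/63=-662/63
M: M0=0, M1=-662/63, M2=634/63, M3=0
seg 0: a=-5, c=M0/2=0, d=(M1−M0)/(6·3)=-331/567, b=Δ0−h0·(2M0+M1)/6=541/63
seg 1: a=5, c=M1/2=-331/63, d=(M2−M1)/(6·1)=24/7, b=Δ1−h1·(2M1+M2)/6=-452/63
seg 2: a=-4, c=M2/2=317/63, d=(M3−M2)/(6·3)=-317/567, b=Δ2−h2·(2M2+M3)/6=-466/63
t_q=3/2 → seg 0, τ=3/2; S=-5+541/63·τ+0·τ²+-331/567·τ³=331/56

  seg 0: a=-5 b=541/63 c=0 d=-331/567
  seg 1: a=5 b=-452/63 c=-331/63 d=24/7
  seg 2: a=-4 b=-466/63 c=317/63 d=-317/567
S(3/2) = 331/56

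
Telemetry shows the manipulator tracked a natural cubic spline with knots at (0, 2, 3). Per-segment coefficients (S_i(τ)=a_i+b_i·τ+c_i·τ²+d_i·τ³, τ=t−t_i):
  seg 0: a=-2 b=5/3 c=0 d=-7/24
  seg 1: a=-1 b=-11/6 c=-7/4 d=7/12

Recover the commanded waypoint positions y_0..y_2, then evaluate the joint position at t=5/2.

y_0=-2 y_1=-1 y_2=-4
S(5/2) = -73/32

y_0 = S_0(0) = a_0 = -2
y_1 = S_1(0) = a_1 = -1
y_2 = S_1(1) = -4
t_q=5/2 is in segment 1 (τ=1/2); S_1(τ)=-73/32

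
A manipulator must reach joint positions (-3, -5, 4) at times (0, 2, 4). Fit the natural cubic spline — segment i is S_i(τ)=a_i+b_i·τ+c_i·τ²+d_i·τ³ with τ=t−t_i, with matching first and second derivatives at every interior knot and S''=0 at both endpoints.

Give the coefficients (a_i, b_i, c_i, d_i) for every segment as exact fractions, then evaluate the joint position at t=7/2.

Δ: Δ0=-1, Δ1=9/2
row 1: diag=8, rhs=33; c'=1/4, d'=33/8
back: M1=33/8
M: M0=0, M1=33/8, M2=0
seg 0: a=-3, c=M0/2=0, d=(M1−M0)/(6·2)=11/32, b=Δ0−h0·(2M0+M1)/6=-19/8
seg 1: a=-5, c=M1/2=33/16, d=(M2−M1)/(6·2)=-11/32, b=Δ1−h1·(2M1+M2)/6=7/4
t_q=7/2 → seg 1, τ=3/2; S=-5+7/4·τ+33/16·τ²+-11/32·τ³=283/256

  seg 0: a=-3 b=-19/8 c=0 d=11/32
  seg 1: a=-5 b=7/4 c=33/16 d=-11/32
S(7/2) = 283/256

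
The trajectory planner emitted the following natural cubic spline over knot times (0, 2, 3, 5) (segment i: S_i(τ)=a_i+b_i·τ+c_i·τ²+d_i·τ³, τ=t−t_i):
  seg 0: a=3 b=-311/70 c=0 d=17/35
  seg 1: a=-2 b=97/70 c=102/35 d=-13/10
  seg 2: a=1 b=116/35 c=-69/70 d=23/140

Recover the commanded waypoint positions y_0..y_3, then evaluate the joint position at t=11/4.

y_0 = S_0(0) = a_0 = 3
y_1 = S_1(0) = a_1 = -2
y_2 = S_2(0) = a_2 = 1
y_3 = S_2(2) = 5
t_q=11/4 is in segment 1 (τ=3/4); S_1(τ)=583/4480

y_0=3 y_1=-2 y_2=1 y_3=5
S(11/4) = 583/4480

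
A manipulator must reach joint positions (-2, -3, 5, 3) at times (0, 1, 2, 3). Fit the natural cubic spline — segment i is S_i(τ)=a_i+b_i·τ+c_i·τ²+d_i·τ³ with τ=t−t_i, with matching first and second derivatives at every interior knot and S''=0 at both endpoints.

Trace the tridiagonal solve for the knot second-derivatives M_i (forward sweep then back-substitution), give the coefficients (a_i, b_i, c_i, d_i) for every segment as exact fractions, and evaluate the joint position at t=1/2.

Δ: Δ0=-1, Δ1=8, Δ2=-2
row 1: diag=4, rhs=54; c'=1/4, d'=27/2
row 2: denom=4−1·1/4=15/4; d'=(-60−1·27/2)/(15/4)=-98/5
back: M2=-98/5
back: M1=27/2−1/4·-98/5=92/5
M: M0=0, M1=92/5, M2=-98/5, M3=0
seg 0: a=-2, c=M0/2=0, d=(M1−M0)/(6·1)=46/15, b=Δ0−h0·(2M0+M1)/6=-61/15
seg 1: a=-3, c=M1/2=46/5, d=(M2−M1)/(6·1)=-19/3, b=Δ1−h1·(2M1+M2)/6=77/15
seg 2: a=5, c=M2/2=-49/5, d=(M3−M2)/(6·1)=49/15, b=Δ2−h2·(2M2+M3)/6=68/15
t_q=1/2 → seg 0, τ=1/2; S=-2+-61/15·τ+0·τ²+46/15·τ³=-73/20

  seg 0: a=-2 b=-61/15 c=0 d=46/15
  seg 1: a=-3 b=77/15 c=46/5 d=-19/3
  seg 2: a=5 b=68/15 c=-49/5 d=49/15
S(1/2) = -73/20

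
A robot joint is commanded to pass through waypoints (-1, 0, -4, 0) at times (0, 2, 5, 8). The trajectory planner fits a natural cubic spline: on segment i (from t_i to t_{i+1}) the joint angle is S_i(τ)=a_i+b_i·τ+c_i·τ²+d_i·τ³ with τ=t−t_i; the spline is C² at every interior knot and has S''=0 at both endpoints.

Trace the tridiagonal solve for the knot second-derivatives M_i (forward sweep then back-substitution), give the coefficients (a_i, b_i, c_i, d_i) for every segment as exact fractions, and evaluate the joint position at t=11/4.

Δ: Δ0=1/2, Δ1=-4/3, Δ2=4/3
row 1: diag=10, rhs=-11; c'=3/10, d'=-11/10
row 2: denom=12−3·3/10=111/10; d'=(16−3·-11/10)/(111/10)=193/111
back: M2=193/111
back: M1=-11/10−3/10·193/111=-60/37
M: M0=0, M1=-60/37, M2=193/111, M3=0
seg 0: a=-1, c=M0/2=0, d=(M1−M0)/(6·2)=-5/37, b=Δ0−h0·(2M0+M1)/6=77/74
seg 1: a=0, c=M1/2=-30/37, d=(M2−M1)/(6·3)=373/1998, b=Δ1−h1·(2M1+M2)/6=-43/74
seg 2: a=-4, c=M2/2=193/222, d=(M3−M2)/(6·3)=-193/1998, b=Δ2−h2·(2M2+M3)/6=-15/37
t_q=11/4 → seg 1, τ=3/4; S=0+-43/74·τ+-30/37·τ²+373/1998·τ³=-3851/4736

  seg 0: a=-1 b=77/74 c=0 d=-5/37
  seg 1: a=0 b=-43/74 c=-30/37 d=373/1998
  seg 2: a=-4 b=-15/37 c=193/222 d=-193/1998
S(11/4) = -3851/4736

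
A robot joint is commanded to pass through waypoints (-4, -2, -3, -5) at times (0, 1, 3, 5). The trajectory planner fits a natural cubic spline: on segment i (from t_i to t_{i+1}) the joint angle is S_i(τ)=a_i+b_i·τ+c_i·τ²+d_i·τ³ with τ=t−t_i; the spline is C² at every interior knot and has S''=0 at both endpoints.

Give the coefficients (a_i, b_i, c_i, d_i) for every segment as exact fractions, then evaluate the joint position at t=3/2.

Δ: Δ0=2, Δ1=-1/2, Δ2=-1
row 1: diag=6, rhs=-15; c'=1/3, d'=-5/2
row 2: denom=8−2·1/3=22/3; d'=(-3−2·-5/2)/(22/3)=3/11
back: M2=3/11
back: M1=-5/2−1/3·3/11=-57/22
M: M0=0, M1=-57/22, M2=3/11, M3=0
seg 0: a=-4, c=M0/2=0, d=(M1−M0)/(6·1)=-19/44, b=Δ0−h0·(2M0+M1)/6=107/44
seg 1: a=-2, c=M1/2=-57/44, d=(M2−M1)/(6·2)=21/88, b=Δ1−h1·(2M1+M2)/6=25/22
seg 2: a=-3, c=M2/2=3/22, d=(M3−M2)/(6·2)=-1/44, b=Δ2−h2·(2M2+M3)/6=-13/11
t_q=3/2 → seg 1, τ=1/2; S=-2+25/22·τ+-57/44·τ²+21/88·τ³=-1215/704

  seg 0: a=-4 b=107/44 c=0 d=-19/44
  seg 1: a=-2 b=25/22 c=-57/44 d=21/88
  seg 2: a=-3 b=-13/11 c=3/22 d=-1/44
S(3/2) = -1215/704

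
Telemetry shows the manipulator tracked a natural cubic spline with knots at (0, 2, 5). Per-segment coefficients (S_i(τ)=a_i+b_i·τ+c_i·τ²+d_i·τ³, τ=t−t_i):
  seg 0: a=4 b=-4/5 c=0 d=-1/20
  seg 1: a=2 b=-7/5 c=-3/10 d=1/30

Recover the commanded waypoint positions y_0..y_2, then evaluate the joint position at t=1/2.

y_0 = S_0(0) = a_0 = 4
y_1 = S_1(0) = a_1 = 2
y_2 = S_1(3) = -4
t_q=1/2 is in segment 0 (τ=1/2); S_0(τ)=115/32

y_0=4 y_1=2 y_2=-4
S(1/2) = 115/32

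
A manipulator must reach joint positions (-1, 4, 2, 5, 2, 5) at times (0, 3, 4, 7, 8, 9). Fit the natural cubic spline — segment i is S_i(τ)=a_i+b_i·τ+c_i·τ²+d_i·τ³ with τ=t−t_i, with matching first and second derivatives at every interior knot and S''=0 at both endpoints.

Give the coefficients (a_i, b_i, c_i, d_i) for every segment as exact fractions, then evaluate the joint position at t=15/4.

  seg 0: a=-1 b=5584/1665 c=0 d=-2809/14985
  seg 1: a=4 b=-2843/1665 c=-2809/1665 d=258/185
  seg 2: a=2 b=-299/333 c=4157/1665 d=-9311/14985
  seg 3: a=5 b=-4486/1665 c=-1718/555 d=929/333
  seg 4: a=2 b=-859/1665 c=2927/555 d=-2927/1665
S(15/4) = 41891/17760

Δ: Δ0=5/3, Δ1=-2, Δ2=1, Δ3=-3, Δ4=3
row 1: diag=8, rhs=-22; c'=1/8, d'=-11/4
row 2: denom=8−1·1/8=63/8; d'=(18−1·-11/4)/(63/8)=166/63
row 3: denom=8−3·8/21=48/7; d'=(-24−3·166/63)/(48/7)=-335/72
row 4: denom=4−1·7/48=185/48; d'=(36−1·-335/72)/(185/48)=5854/555
back: M4=5854/555
back: M3=-335/72−7/48·5854/555=-3436/555
back: M2=166/63−8/21·-3436/555=8314/1665
back: M1=-11/4−1/8·8314/1665=-5618/1665
M: M0=0, M1=-5618/1665, M2=8314/1665, M3=-3436/555, M4=5854/555, M5=0
seg 0: a=-1, c=M0/2=0, d=(M1−M0)/(6·3)=-2809/14985, b=Δ0−h0·(2M0+M1)/6=5584/1665
seg 1: a=4, c=M1/2=-2809/1665, d=(M2−M1)/(6·1)=258/185, b=Δ1−h1·(2M1+M2)/6=-2843/1665
seg 2: a=2, c=M2/2=4157/1665, d=(M3−M2)/(6·3)=-9311/14985, b=Δ2−h2·(2M2+M3)/6=-299/333
seg 3: a=5, c=M3/2=-1718/555, d=(M4−M3)/(6·1)=929/333, b=Δ3−h3·(2M3+M4)/6=-4486/1665
seg 4: a=2, c=M4/2=2927/555, d=(M5−M4)/(6·1)=-2927/1665, b=Δ4−h4·(2M4+M5)/6=-859/1665
t_q=15/4 → seg 1, τ=3/4; S=4+-2843/1665·τ+-2809/1665·τ²+258/185·τ³=41891/17760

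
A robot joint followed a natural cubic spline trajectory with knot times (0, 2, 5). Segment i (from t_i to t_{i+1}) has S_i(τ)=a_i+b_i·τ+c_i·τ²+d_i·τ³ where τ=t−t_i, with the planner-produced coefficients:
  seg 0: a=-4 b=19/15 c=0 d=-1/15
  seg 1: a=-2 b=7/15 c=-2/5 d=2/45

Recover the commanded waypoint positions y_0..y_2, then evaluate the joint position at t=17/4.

y_0 = S_0(0) = a_0 = -4
y_1 = S_1(0) = a_1 = -2
y_2 = S_1(3) = -3
t_q=17/4 is in segment 1 (τ=9/4); S_1(τ)=-79/32

y_0=-4 y_1=-2 y_2=-3
S(17/4) = -79/32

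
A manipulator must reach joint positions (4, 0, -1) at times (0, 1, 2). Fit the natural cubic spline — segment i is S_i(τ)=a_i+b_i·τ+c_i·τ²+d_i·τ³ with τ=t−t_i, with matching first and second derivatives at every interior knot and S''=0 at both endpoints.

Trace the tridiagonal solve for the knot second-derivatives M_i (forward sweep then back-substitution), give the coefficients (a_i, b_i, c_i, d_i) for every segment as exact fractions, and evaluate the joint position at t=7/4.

  seg 0: a=4 b=-19/4 c=0 d=3/4
  seg 1: a=0 b=-5/2 c=9/4 d=-3/4
S(7/4) = -237/256

Δ: Δ0=-4, Δ1=-1
row 1: diag=4, rhs=18; c'=1/4, d'=9/2
back: M1=9/2
M: M0=0, M1=9/2, M2=0
seg 0: a=4, c=M0/2=0, d=(M1−M0)/(6·1)=3/4, b=Δ0−h0·(2M0+M1)/6=-19/4
seg 1: a=0, c=M1/2=9/4, d=(M2−M1)/(6·1)=-3/4, b=Δ1−h1·(2M1+M2)/6=-5/2
t_q=7/4 → seg 1, τ=3/4; S=0+-5/2·τ+9/4·τ²+-3/4·τ³=-237/256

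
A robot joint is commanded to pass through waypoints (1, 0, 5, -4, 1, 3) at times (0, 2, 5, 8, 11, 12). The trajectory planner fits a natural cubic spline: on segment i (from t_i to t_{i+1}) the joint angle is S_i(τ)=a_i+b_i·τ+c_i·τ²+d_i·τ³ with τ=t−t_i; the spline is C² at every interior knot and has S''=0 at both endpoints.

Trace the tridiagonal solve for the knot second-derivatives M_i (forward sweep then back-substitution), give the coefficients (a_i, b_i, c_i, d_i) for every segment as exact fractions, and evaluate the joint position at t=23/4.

Δ: Δ0=-1/2, Δ1=5/3, Δ2=-3, Δ3=5/3, Δ4=2
row 1: diag=10, rhs=13; c'=3/10, d'=13/10
row 2: denom=12−3·3/10=111/10; d'=(-28−3·13/10)/(111/10)=-319/111
row 3: denom=12−3·10/37=414/37; d'=(28−3·-319/111)/(414/37)=1355/414
row 4: denom=8−3·37/138=331/46; d'=(2−3·1355/414)/(331/46)=-1079/993
back: M4=-1079/993
back: M3=1355/414−37/138·-1079/993=10618/2979
back: M2=-319/111−10/37·10618/2979=-11431/2979
back: M1=13/10−3/10·-11431/2979=2434/993
M: M0=0, M1=2434/993, M2=-11431/2979, M3=10618/2979, M4=-1079/993, M5=0
seg 0: a=1, c=M0/2=0, d=(M1−M0)/(6·2)=1217/5958, b=Δ0−h0·(2M0+M1)/6=-7847/5958
seg 1: a=0, c=M1/2=1217/993, d=(M2−M1)/(6·3)=-18733/53622, b=Δ1−h1·(2M1+M2)/6=6757/5958
seg 2: a=5, c=M2/2=-11431/5958, d=(M3−M2)/(6·3)=22049/53622, b=Δ2−h2·(2M2+M3)/6=-2815/2979
seg 3: a=-4, c=M3/2=5309/2979, d=(M4−M3)/(6·3)=-13855/53622, b=Δ3−h3·(2M3+M4)/6=-8069/5958
seg 4: a=1, c=M4/2=-1079/1986, d=(M5−M4)/(6·1)=1079/5958, b=Δ4−h4·(2M4+M5)/6=7037/2979
t_q=23/4 → seg 2, τ=3/4; S=5+-2815/2979·τ+-11431/5958·τ²+22049/53622·τ³=143439/42368

  seg 0: a=1 b=-7847/5958 c=0 d=1217/5958
  seg 1: a=0 b=6757/5958 c=1217/993 d=-18733/53622
  seg 2: a=5 b=-2815/2979 c=-11431/5958 d=22049/53622
  seg 3: a=-4 b=-8069/5958 c=5309/2979 d=-13855/53622
  seg 4: a=1 b=7037/2979 c=-1079/1986 d=1079/5958
S(23/4) = 143439/42368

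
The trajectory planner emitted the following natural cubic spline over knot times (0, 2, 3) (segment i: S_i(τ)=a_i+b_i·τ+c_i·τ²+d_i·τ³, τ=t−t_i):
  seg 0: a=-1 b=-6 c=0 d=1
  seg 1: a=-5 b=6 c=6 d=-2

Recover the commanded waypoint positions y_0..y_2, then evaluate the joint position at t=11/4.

y_0=-1 y_1=-5 y_2=5
S(11/4) = 65/32

y_0 = S_0(0) = a_0 = -1
y_1 = S_1(0) = a_1 = -5
y_2 = S_1(1) = 5
t_q=11/4 is in segment 1 (τ=3/4); S_1(τ)=65/32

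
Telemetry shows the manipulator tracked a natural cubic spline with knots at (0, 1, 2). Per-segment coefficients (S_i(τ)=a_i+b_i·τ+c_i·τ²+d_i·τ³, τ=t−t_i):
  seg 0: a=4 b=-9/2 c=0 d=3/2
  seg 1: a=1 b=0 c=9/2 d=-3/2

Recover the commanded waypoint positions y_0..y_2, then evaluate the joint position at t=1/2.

y_0=4 y_1=1 y_2=4
S(1/2) = 31/16

y_0 = S_0(0) = a_0 = 4
y_1 = S_1(0) = a_1 = 1
y_2 = S_1(1) = 4
t_q=1/2 is in segment 0 (τ=1/2); S_0(τ)=31/16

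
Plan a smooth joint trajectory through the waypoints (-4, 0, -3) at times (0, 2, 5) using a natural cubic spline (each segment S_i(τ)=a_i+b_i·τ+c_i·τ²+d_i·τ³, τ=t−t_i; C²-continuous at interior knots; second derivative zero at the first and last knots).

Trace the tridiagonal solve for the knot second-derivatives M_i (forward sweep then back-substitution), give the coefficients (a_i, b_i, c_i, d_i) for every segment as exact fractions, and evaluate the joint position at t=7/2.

Δ: Δ0=2, Δ1=-1
row 1: diag=10, rhs=-18; c'=3/10, d'=-9/5
back: M1=-9/5
M: M0=0, M1=-9/5, M2=0
seg 0: a=-4, c=M0/2=0, d=(M1−M0)/(6·2)=-3/20, b=Δ0−h0·(2M0+M1)/6=13/5
seg 1: a=0, c=M1/2=-9/10, d=(M2−M1)/(6·3)=1/10, b=Δ1−h1·(2M1+M2)/6=4/5
t_q=7/2 → seg 1, τ=3/2; S=0+4/5·τ+-9/10·τ²+1/10·τ³=-39/80

  seg 0: a=-4 b=13/5 c=0 d=-3/20
  seg 1: a=0 b=4/5 c=-9/10 d=1/10
S(7/2) = -39/80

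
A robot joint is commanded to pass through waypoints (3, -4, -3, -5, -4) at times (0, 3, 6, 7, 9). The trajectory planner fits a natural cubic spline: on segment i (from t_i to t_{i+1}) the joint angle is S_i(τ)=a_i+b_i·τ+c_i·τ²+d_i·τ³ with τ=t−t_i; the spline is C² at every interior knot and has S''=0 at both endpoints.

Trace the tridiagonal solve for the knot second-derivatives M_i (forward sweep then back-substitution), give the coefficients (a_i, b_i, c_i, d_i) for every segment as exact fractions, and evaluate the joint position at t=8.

Δ: Δ0=-7/3, Δ1=1/3, Δ2=-2, Δ3=1/2
row 1: diag=12, rhs=16; c'=1/4, d'=4/3
row 2: denom=8−3·1/4=29/4; d'=(-14−3·4/3)/(29/4)=-72/29
row 3: denom=6−1·4/29=170/29; d'=(15−1·-72/29)/(170/29)=507/170
back: M3=507/170
back: M2=-72/29−4/29·507/170=-246/85
back: M1=4/3−1/4·-246/85=1049/510
M: M0=0, M1=1049/510, M2=-246/85, M3=507/170, M4=0
seg 0: a=3, c=M0/2=0, d=(M1−M0)/(6·3)=1049/9180, b=Δ0−h0·(2M0+M1)/6=-1143/340
seg 1: a=-4, c=M1/2=1049/1020, d=(M2−M1)/(6·3)=-505/1836, b=Δ1−h1·(2M1+M2)/6=-47/170
seg 2: a=-3, c=M2/2=-123/85, d=(M3−M2)/(6·1)=333/340, b=Δ2−h2·(2M2+M3)/6=-521/340
seg 3: a=-5, c=M3/2=507/340, d=(M4−M3)/(6·2)=-169/680, b=Δ3−h3·(2M3+M4)/6=-253/170
t_q=8 → seg 3, τ=1; S=-5+-253/170·τ+507/340·τ²+-169/680·τ³=-3567/680

  seg 0: a=3 b=-1143/340 c=0 d=1049/9180
  seg 1: a=-4 b=-47/170 c=1049/1020 d=-505/1836
  seg 2: a=-3 b=-521/340 c=-123/85 d=333/340
  seg 3: a=-5 b=-253/170 c=507/340 d=-169/680
S(8) = -3567/680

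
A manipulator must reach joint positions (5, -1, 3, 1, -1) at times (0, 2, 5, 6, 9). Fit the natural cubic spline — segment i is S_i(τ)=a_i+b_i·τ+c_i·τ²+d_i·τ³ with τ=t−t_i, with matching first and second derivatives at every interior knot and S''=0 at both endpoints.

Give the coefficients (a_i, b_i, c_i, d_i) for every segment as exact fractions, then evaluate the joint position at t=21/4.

Δ: Δ0=-3, Δ1=4/3, Δ2=-2, Δ3=-2/3
row 1: diag=10, rhs=26; c'=3/10, d'=13/5
row 2: denom=8−3·3/10=71/10; d'=(-20−3·13/5)/(71/10)=-278/71
row 3: denom=8−1·10/71=558/71; d'=(8−1·-278/71)/(558/71)=47/31
back: M3=47/31
back: M2=-278/71−10/71·47/31=-128/31
back: M1=13/5−3/10·-128/31=119/31
M: M0=0, M1=119/31, M2=-128/31, M3=47/31, M4=0
seg 0: a=5, c=M0/2=0, d=(M1−M0)/(6·2)=119/372, b=Δ0−h0·(2M0+M1)/6=-398/93
seg 1: a=-1, c=M1/2=119/62, d=(M2−M1)/(6·3)=-247/558, b=Δ1−h1·(2M1+M2)/6=-41/93
seg 2: a=3, c=M2/2=-64/31, d=(M3−M2)/(6·1)=175/186, b=Δ2−h2·(2M2+M3)/6=-163/186
seg 3: a=1, c=M3/2=47/62, d=(M4−M3)/(6·3)=-47/558, b=Δ3−h3·(2M3+M4)/6=-203/93
t_q=21/4 → seg 2, τ=1/4; S=3+-163/186·τ+-64/31·τ²+175/186·τ³=10581/3968

  seg 0: a=5 b=-398/93 c=0 d=119/372
  seg 1: a=-1 b=-41/93 c=119/62 d=-247/558
  seg 2: a=3 b=-163/186 c=-64/31 d=175/186
  seg 3: a=1 b=-203/93 c=47/62 d=-47/558
S(21/4) = 10581/3968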